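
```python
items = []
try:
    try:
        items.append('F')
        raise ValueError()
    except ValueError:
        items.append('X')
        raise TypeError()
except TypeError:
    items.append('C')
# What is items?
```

Step-by-step execution trace:
1. Inner try: `items.append('F')` → items = ['F'].
2. `raise ValueError()` raises ValueError.
3. Inner `except ValueError` matches → `items.append('X')` → items = ['F', 'X'].
4. `raise TypeError()` raises TypeError; propagates to outer try.
5. Outer `except TypeError` matches → `items.append('C')` → items = ['F', 'X', 'C'].
Result: ['F', 'X', 'C']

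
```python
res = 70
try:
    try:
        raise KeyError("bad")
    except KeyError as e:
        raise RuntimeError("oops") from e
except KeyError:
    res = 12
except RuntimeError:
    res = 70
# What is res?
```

Step-by-step execution trace:
1. Inner try raises KeyError; inner `except KeyError as e` catches it.
2. `raise RuntimeError(...) from e` raises RuntimeError (KeyError is attached as __cause__, but only RuntimeError is active).
3. Outer `except KeyError` does not match RuntimeError; skipped.
4. Outer `except RuntimeError` matches → res = 70.
Result: 70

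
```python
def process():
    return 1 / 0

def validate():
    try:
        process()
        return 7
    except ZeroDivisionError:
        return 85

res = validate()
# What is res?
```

Step-by-step execution trace:
1. `validate()` calls `process()`.
2. `process()` evaluates `1 / 0`, which raises ZeroDivisionError; it propagates to the caller.
3. `return 7` is not reached.
4. `except ZeroDivisionError` in validate matches → returns 85.
5. res = 85.
Result: 85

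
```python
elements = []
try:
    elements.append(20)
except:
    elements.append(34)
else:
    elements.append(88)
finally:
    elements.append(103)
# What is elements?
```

Step-by-step execution trace:
1. try: `elements.append(20)` → elements = [20]. No exception raised.
2. `except` is skipped.
3. `else` runs: `elements.append(88)` → elements = [20, 88].
4. `finally` always runs: `elements.append(103)` → elements = [20, 88, 103].
Result: [20, 88, 103]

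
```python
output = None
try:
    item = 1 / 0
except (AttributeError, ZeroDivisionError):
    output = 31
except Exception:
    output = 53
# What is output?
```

Step-by-step execution trace:
1. `item = 1 / 0` raises ZeroDivisionError.
2. `except (AttributeError, ZeroDivisionError)` matches (ZeroDivisionError is in the tuple) → output = 31.
3. `except Exception` is not reached.
Result: 31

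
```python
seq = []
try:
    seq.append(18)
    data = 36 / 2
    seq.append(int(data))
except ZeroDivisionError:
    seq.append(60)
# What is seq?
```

Step-by-step execution trace:
1. try: `seq.append(18)` → seq = [18].
2. `data = 36 / 2` → data = 18.0. No exception raised.
3. `seq.append(int(data))` → seq = [18, 18].
4. `except ZeroDivisionError` is skipped (no exception was raised).
Result: [18, 18]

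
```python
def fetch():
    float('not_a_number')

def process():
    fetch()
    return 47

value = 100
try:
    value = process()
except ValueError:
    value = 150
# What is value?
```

Step-by-step execution trace:
1. value starts at 100.
2. try: `process()` calls `fetch()`.
3. `fetch()` evaluates `float('not_a_number')`, which raises ValueError; it propagates through process (uncaught).
4. `return 47` in process is not reached; the assignment to value does not complete.
5. `except ValueError` matches → value = 150.
Result: 150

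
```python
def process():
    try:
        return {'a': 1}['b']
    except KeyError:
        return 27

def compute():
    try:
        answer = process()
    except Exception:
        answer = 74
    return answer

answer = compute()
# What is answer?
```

Step-by-step execution trace:
1. `compute()` calls `process()`.
2. In process: `{'a': 1}['b']` raises KeyError; `except KeyError` catches it → returns 27.
3. In compute: `answer = process()` → answer = 27. No exception reaches compute.
4. `except Exception` is skipped; compute returns 27.
5. answer = 27.
Result: 27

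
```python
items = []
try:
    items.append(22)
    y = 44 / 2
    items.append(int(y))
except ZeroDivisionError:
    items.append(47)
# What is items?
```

Step-by-step execution trace:
1. try: `items.append(22)` → items = [22].
2. `y = 44 / 2` → y = 22.0. No exception raised.
3. `items.append(int(y))` → items = [22, 22].
4. `except ZeroDivisionError` is skipped (no exception was raised).
Result: [22, 22]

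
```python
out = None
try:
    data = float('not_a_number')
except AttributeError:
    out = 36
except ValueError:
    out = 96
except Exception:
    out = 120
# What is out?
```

Step-by-step execution trace:
1. `data = float('not_a_number')` raises ValueError.
2. `except AttributeError` does not match ValueError; skipped.
3. `except ValueError` matches → out = 96.
4. Remaining except clauses are skipped.
Result: 96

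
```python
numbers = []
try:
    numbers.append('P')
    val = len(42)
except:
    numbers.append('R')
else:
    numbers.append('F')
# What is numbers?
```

Step-by-step execution trace:
1. try: `numbers.append('P')` → numbers = ['P'].
2. `val = len(42)` raises TypeError.
3. bare `except` matches → `numbers.append('R')` → numbers = ['P', 'R'].
4. `else` is skipped (an exception was raised).
Result: ['P', 'R']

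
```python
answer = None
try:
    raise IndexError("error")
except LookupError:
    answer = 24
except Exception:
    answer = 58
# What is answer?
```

Step-by-step execution trace:
1. `raise IndexError(...)` raises IndexError.
2. `except LookupError` matches (IndexError is a subclass of LookupError) → answer = 24.
3. `except Exception` is not reached.
Result: 24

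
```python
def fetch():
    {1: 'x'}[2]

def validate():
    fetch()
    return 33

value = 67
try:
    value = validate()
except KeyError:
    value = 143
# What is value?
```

Step-by-step execution trace:
1. value starts at 67.
2. try: `validate()` calls `fetch()`.
3. `fetch()` evaluates `{1: 'x'}[2]`, which raises KeyError; it propagates through validate (uncaught).
4. `return 33` in validate is not reached; the assignment to value does not complete.
5. `except KeyError` matches → value = 143.
Result: 143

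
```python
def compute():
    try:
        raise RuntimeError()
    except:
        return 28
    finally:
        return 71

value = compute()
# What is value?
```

Step-by-step execution trace:
1. `compute()` enters try: `raise RuntimeError()` raises RuntimeError.
2. bare `except` matches → `return 28` sets pending return value 28.
3. Before returning, `finally: return 71` runs and overrides the pending return.
4. compute() returns 71 → value = 71.
Result: 71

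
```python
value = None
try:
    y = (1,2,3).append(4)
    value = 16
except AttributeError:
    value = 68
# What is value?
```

Step-by-step execution trace:
1. `y = (1,2,3).append(4)` raises AttributeError.
2. `value = 16` is not reached.
3. `except AttributeError` matches → value = 68.
Result: 68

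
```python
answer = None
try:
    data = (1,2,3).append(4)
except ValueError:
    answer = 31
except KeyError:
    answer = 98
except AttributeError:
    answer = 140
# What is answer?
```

Step-by-step execution trace:
1. `data = (1,2,3).append(4)` raises AttributeError.
2. `except ValueError` does not match AttributeError; skipped.
3. `except KeyError` does not match AttributeError; skipped.
4. `except AttributeError` matches → answer = 140.
Result: 140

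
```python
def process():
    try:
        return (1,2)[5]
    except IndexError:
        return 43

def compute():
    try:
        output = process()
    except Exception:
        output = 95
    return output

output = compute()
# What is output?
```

Step-by-step execution trace:
1. `compute()` calls `process()`.
2. In process: `(1,2)[5]` raises IndexError; `except IndexError` catches it → returns 43.
3. In compute: `output = process()` → output = 43. No exception reaches compute.
4. `except Exception` is skipped; compute returns 43.
5. output = 43.
Result: 43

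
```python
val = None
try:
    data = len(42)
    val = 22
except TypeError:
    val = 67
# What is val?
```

Step-by-step execution trace:
1. `data = len(42)` raises TypeError.
2. `val = 22` is not reached.
3. `except TypeError` matches → val = 67.
Result: 67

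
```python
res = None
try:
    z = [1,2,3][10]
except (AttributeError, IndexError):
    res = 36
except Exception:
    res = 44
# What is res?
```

Step-by-step execution trace:
1. `z = [1,2,3][10]` raises IndexError.
2. `except (AttributeError, IndexError)` matches (IndexError is in the tuple) → res = 36.
3. `except Exception` is not reached.
Result: 36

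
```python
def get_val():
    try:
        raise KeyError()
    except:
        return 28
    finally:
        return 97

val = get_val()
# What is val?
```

Step-by-step execution trace:
1. `get_val()` enters try: `raise KeyError()` raises KeyError.
2. bare `except` matches → `return 28` sets pending return value 28.
3. Before returning, `finally: return 97` runs and overrides the pending return.
4. get_val() returns 97 → val = 97.
Result: 97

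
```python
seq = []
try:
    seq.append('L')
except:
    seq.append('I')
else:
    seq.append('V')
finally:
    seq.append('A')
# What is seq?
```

Step-by-step execution trace:
1. try: `seq.append('L')` → seq = ['L']. No exception raised.
2. `except` is skipped.
3. `else` runs: `seq.append('V')` → seq = ['L', 'V'].
4. `finally` always runs: `seq.append('A')` → seq = ['L', 'V', 'A'].
Result: ['L', 'V', 'A']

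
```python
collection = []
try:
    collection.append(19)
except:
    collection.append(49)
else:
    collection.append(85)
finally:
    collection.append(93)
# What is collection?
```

Step-by-step execution trace:
1. try: `collection.append(19)` → collection = [19]. No exception raised.
2. `except` is skipped.
3. `else` runs: `collection.append(85)` → collection = [19, 85].
4. `finally` always runs: `collection.append(93)` → collection = [19, 85, 93].
Result: [19, 85, 93]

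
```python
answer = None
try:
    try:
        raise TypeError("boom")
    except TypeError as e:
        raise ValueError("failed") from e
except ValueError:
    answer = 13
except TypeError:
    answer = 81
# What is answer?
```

Step-by-step execution trace:
1. Inner try raises TypeError; inner `except TypeError as e` catches it.
2. `raise ValueError(...) from e` raises ValueError (TypeError is attached as __cause__, but only ValueError is active).
3. Outer `except ValueError` matches → answer = 13.
4. `except TypeError` is not reached.
Result: 13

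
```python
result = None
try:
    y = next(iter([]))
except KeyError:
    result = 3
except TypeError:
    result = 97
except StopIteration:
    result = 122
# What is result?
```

Step-by-step execution trace:
1. `y = next(iter([]))` raises StopIteration.
2. `except KeyError` does not match StopIteration; skipped.
3. `except TypeError` does not match StopIteration; skipped.
4. `except StopIteration` matches → result = 122.
Result: 122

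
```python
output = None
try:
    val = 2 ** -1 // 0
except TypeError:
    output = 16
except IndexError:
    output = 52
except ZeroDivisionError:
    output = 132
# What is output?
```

Step-by-step execution trace:
1. `val = 2 ** -1 // 0` raises ZeroDivisionError.
2. `except TypeError` does not match ZeroDivisionError; skipped.
3. `except IndexError` does not match ZeroDivisionError; skipped.
4. `except ZeroDivisionError` matches → output = 132.
Result: 132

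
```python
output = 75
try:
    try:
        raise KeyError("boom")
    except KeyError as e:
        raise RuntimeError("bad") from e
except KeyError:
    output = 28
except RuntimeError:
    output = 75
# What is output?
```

Step-by-step execution trace:
1. Inner try raises KeyError; inner `except KeyError as e` catches it.
2. `raise RuntimeError(...) from e` raises RuntimeError (KeyError is attached as __cause__, but only RuntimeError is active).
3. Outer `except KeyError` does not match RuntimeError; skipped.
4. Outer `except RuntimeError` matches → output = 75.
Result: 75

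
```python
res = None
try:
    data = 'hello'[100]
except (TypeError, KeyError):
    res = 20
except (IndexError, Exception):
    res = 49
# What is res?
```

Step-by-step execution trace:
1. `data = 'hello'[100]` raises IndexError.
2. `except (TypeError, KeyError)` does not match IndexError; skipped.
3. `except (IndexError, Exception)` matches (IndexError is in the tuple) → res = 49.
Result: 49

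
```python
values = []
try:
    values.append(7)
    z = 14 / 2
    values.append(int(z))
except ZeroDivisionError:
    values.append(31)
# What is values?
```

Step-by-step execution trace:
1. try: `values.append(7)` → values = [7].
2. `z = 14 / 2` → z = 7.0. No exception raised.
3. `values.append(int(z))` → values = [7, 7].
4. `except ZeroDivisionError` is skipped (no exception was raised).
Result: [7, 7]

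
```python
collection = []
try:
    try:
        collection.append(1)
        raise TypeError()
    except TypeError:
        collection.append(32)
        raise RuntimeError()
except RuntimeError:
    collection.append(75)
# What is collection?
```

Step-by-step execution trace:
1. Inner try: `collection.append(1)` → collection = [1].
2. `raise TypeError()` raises TypeError.
3. Inner `except TypeError` matches → `collection.append(32)` → collection = [1, 32].
4. `raise RuntimeError()` raises RuntimeError; propagates to outer try.
5. Outer `except RuntimeError` matches → `collection.append(75)` → collection = [1, 32, 75].
Result: [1, 32, 75]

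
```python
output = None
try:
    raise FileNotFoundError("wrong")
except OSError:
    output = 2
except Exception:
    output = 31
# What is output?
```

Step-by-step execution trace:
1. `raise FileNotFoundError(...)` raises FileNotFoundError.
2. `except OSError` matches (FileNotFoundError is a subclass of OSError) → output = 2.
3. `except Exception` is not reached.
Result: 2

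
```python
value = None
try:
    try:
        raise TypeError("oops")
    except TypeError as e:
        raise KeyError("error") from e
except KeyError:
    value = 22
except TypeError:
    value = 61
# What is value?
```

Step-by-step execution trace:
1. Inner try raises TypeError; inner `except TypeError as e` catches it.
2. `raise KeyError(...) from e` raises KeyError (TypeError is attached as __cause__, but only KeyError is active).
3. Outer `except KeyError` matches → value = 22.
4. `except TypeError` is not reached.
Result: 22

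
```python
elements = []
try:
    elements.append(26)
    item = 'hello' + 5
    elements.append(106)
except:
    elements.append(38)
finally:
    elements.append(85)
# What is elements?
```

Step-by-step execution trace:
1. try: `elements.append(26)` → elements = [26].
2. `item = 'hello' + 5` raises TypeError; `elements.append(106)` is not reached.
3. bare `except` matches → `elements.append(38)` → elements = [26, 38].
4. finally always runs: `elements.append(85)` → elements = [26, 38, 85].
Result: [26, 38, 85]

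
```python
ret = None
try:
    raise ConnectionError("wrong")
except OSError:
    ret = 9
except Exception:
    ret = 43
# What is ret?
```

Step-by-step execution trace:
1. `raise ConnectionError(...)` raises ConnectionError.
2. `except OSError` matches (ConnectionError is a subclass of OSError) → ret = 9.
3. `except Exception` is not reached.
Result: 9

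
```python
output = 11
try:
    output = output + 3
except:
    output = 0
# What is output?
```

Step-by-step execution trace:
1. output starts at 11.
2. try: `output = output + 3` → output = 14. No exception raised.
3. `except` is skipped.
Result: 14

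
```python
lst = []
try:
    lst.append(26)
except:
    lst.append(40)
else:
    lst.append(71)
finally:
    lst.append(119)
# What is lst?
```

Step-by-step execution trace:
1. try: `lst.append(26)` → lst = [26]. No exception raised.
2. `except` is skipped.
3. `else` runs: `lst.append(71)` → lst = [26, 71].
4. `finally` always runs: `lst.append(119)` → lst = [26, 71, 119].
Result: [26, 71, 119]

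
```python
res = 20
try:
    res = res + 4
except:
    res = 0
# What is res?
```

Step-by-step execution trace:
1. res starts at 20.
2. try: `res = res + 4` → res = 24. No exception raised.
3. `except` is skipped.
Result: 24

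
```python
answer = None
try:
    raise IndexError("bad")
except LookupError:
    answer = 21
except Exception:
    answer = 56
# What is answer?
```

Step-by-step execution trace:
1. `raise IndexError(...)` raises IndexError.
2. `except LookupError` matches (IndexError is a subclass of LookupError) → answer = 21.
3. `except Exception` is not reached.
Result: 21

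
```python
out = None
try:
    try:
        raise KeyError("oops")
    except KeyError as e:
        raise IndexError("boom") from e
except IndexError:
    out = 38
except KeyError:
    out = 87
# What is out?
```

Step-by-step execution trace:
1. Inner try raises KeyError; inner `except KeyError as e` catches it.
2. `raise IndexError(...) from e` raises IndexError (KeyError is attached as __cause__, but only IndexError is active).
3. Outer `except IndexError` matches → out = 38.
4. `except KeyError` is not reached.
Result: 38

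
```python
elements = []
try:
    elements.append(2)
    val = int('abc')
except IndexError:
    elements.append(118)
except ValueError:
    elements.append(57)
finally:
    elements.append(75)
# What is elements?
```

Step-by-step execution trace:
1. try: `elements.append(2)` → elements = [2].
2. `val = int('abc')` raises ValueError.
3. `except IndexError` does not match ValueError; skipped.
4. `except ValueError` matches → `elements.append(57)` → elements = [2, 57].
5. finally always runs: `elements.append(75)` → elements = [2, 57, 75].
Result: [2, 57, 75]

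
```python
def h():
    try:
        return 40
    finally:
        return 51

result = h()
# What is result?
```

Step-by-step execution trace:
1. `h()` enters try: `return 40` sets pending return value 40.
2. Before returning, `finally: return 51` runs and overrides the pending return.
3. h() returns 51 → result = 51.
Result: 51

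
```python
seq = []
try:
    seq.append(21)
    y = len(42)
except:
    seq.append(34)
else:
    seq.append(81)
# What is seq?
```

Step-by-step execution trace:
1. try: `seq.append(21)` → seq = [21].
2. `y = len(42)` raises TypeError.
3. bare `except` matches → `seq.append(34)` → seq = [21, 34].
4. `else` is skipped (an exception was raised).
Result: [21, 34]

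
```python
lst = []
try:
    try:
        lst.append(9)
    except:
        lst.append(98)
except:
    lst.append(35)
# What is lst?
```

Step-by-step execution trace:
1. Inner try: `lst.append(9)` → lst = [9]. No exception raised.
2. Inner `except` is skipped.
3. Inner try completes normally; outer `except` is skipped.
Result: [9]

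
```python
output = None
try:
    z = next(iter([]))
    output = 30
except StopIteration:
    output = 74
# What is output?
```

Step-by-step execution trace:
1. `z = next(iter([]))` raises StopIteration.
2. `output = 30` is not reached.
3. `except StopIteration` matches → output = 74.
Result: 74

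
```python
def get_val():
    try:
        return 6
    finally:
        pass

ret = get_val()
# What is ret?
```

Step-by-step execution trace:
1. `get_val()` enters try: `return 6` sets pending return value 6.
2. Before returning, `finally: pass` runs (no effect).
3. get_val() returns 6 → ret = 6.
Result: 6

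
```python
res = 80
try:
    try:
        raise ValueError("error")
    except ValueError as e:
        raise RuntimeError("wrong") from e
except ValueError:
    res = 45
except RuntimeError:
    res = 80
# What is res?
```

Step-by-step execution trace:
1. Inner try raises ValueError; inner `except ValueError as e` catches it.
2. `raise RuntimeError(...) from e` raises RuntimeError (ValueError is attached as __cause__, but only RuntimeError is active).
3. Outer `except ValueError` does not match RuntimeError; skipped.
4. Outer `except RuntimeError` matches → res = 80.
Result: 80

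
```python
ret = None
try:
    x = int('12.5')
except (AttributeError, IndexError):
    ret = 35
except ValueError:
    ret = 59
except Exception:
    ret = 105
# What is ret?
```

Step-by-step execution trace:
1. `x = int('12.5')` raises ValueError.
2. `except (AttributeError, IndexError)` does not match ValueError; skipped.
3. `except ValueError` matches (exact type match) → ret = 59.
4. `except Exception` is not reached.
Result: 59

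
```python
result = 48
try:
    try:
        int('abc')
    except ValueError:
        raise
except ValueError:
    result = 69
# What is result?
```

Step-by-step execution trace:
1. Inner try: `int('abc')` raises ValueError.
2. Inner `except ValueError` matches; bare `raise` re-raises the same ValueError.
3. Outer `except ValueError` matches → result = 69.
Result: 69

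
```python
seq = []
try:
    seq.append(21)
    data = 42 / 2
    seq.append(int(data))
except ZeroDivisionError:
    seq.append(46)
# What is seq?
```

Step-by-step execution trace:
1. try: `seq.append(21)` → seq = [21].
2. `data = 42 / 2` → data = 21.0. No exception raised.
3. `seq.append(int(data))` → seq = [21, 21].
4. `except ZeroDivisionError` is skipped (no exception was raised).
Result: [21, 21]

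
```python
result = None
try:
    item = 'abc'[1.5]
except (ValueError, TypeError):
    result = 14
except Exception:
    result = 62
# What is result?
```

Step-by-step execution trace:
1. `item = 'abc'[1.5]` raises TypeError.
2. `except (ValueError, TypeError)` matches (TypeError is in the tuple) → result = 14.
3. `except Exception` is not reached.
Result: 14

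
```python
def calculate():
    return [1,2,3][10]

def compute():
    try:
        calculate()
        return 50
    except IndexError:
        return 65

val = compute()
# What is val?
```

Step-by-step execution trace:
1. `compute()` calls `calculate()`.
2. `calculate()` evaluates `[1,2,3][10]`, which raises IndexError; it propagates to the caller.
3. `return 50` is not reached.
4. `except IndexError` in compute matches → returns 65.
5. val = 65.
Result: 65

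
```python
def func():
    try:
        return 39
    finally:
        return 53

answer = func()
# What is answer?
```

Step-by-step execution trace:
1. `func()` enters try: `return 39` sets pending return value 39.
2. Before returning, `finally: return 53` runs and overrides the pending return.
3. func() returns 53 → answer = 53.
Result: 53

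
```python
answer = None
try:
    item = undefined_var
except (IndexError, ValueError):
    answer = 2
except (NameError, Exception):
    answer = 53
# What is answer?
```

Step-by-step execution trace:
1. `item = undefined_var` raises NameError.
2. `except (IndexError, ValueError)` does not match NameError; skipped.
3. `except (NameError, Exception)` matches (NameError is in the tuple) → answer = 53.
Result: 53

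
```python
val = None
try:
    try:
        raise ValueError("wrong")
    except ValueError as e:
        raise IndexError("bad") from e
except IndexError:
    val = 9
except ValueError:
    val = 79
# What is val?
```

Step-by-step execution trace:
1. Inner try raises ValueError; inner `except ValueError as e` catches it.
2. `raise IndexError(...) from e` raises IndexError (ValueError is attached as __cause__, but only IndexError is active).
3. Outer `except IndexError` matches → val = 9.
4. `except ValueError` is not reached.
Result: 9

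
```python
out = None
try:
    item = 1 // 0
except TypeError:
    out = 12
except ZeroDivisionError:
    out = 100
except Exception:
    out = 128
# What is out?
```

Step-by-step execution trace:
1. `item = 1 // 0` raises ZeroDivisionError.
2. `except TypeError` does not match ZeroDivisionError; skipped.
3. `except ZeroDivisionError` matches → out = 100.
4. Remaining except clauses are skipped.
Result: 100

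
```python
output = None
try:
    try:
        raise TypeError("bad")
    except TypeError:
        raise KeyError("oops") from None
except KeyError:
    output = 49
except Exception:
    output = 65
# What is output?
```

Step-by-step execution trace:
1. Inner try raises TypeError; inner `except TypeError` catches it.
2. `raise KeyError(...) from None` raises KeyError (from None suppresses __context__, but the active exception is still KeyError).
3. Outer `except KeyError` matches → output = 49.
4. `except Exception` is not reached.
Result: 49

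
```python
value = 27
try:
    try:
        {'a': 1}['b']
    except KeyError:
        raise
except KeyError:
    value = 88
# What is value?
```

Step-by-step execution trace:
1. Inner try: `{'a': 1}['b']` raises KeyError.
2. Inner `except KeyError` matches; bare `raise` re-raises the same KeyError.
3. Outer `except KeyError` matches → value = 88.
Result: 88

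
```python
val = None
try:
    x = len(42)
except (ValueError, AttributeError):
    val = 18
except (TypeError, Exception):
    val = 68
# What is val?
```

Step-by-step execution trace:
1. `x = len(42)` raises TypeError.
2. `except (ValueError, AttributeError)` does not match TypeError; skipped.
3. `except (TypeError, Exception)` matches (TypeError is in the tuple) → val = 68.
Result: 68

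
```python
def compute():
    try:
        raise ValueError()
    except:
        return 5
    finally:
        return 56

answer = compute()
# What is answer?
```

Step-by-step execution trace:
1. `compute()` enters try: `raise ValueError()` raises ValueError.
2. bare `except` matches → `return 5` sets pending return value 5.
3. Before returning, `finally: return 56` runs and overrides the pending return.
4. compute() returns 56 → answer = 56.
Result: 56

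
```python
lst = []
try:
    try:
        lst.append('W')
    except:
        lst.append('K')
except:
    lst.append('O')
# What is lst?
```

Step-by-step execution trace:
1. Inner try: `lst.append('W')` → lst = ['W']. No exception raised.
2. Inner `except` is skipped.
3. Inner try completes normally; outer `except` is skipped.
Result: ['W']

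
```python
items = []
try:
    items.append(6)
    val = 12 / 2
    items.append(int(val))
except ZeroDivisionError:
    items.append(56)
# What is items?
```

Step-by-step execution trace:
1. try: `items.append(6)` → items = [6].
2. `val = 12 / 2` → val = 6.0. No exception raised.
3. `items.append(int(val))` → items = [6, 6].
4. `except ZeroDivisionError` is skipped (no exception was raised).
Result: [6, 6]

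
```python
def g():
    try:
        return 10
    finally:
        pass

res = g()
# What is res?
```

Step-by-step execution trace:
1. `g()` enters try: `return 10` sets pending return value 10.
2. Before returning, `finally: pass` runs (no effect).
3. g() returns 10 → res = 10.
Result: 10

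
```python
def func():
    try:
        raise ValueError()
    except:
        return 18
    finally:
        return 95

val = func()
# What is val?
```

Step-by-step execution trace:
1. `func()` enters try: `raise ValueError()` raises ValueError.
2. bare `except` matches → `return 18` sets pending return value 18.
3. Before returning, `finally: return 95` runs and overrides the pending return.
4. func() returns 95 → val = 95.
Result: 95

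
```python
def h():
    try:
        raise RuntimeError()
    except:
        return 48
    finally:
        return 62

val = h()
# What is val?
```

Step-by-step execution trace:
1. `h()` enters try: `raise RuntimeError()` raises RuntimeError.
2. bare `except` matches → `return 48` sets pending return value 48.
3. Before returning, `finally: return 62` runs and overrides the pending return.
4. h() returns 62 → val = 62.
Result: 62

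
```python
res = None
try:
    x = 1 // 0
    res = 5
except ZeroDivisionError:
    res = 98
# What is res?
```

Step-by-step execution trace:
1. `x = 1 // 0` raises ZeroDivisionError.
2. `res = 5` is not reached.
3. `except ZeroDivisionError` matches → res = 98.
Result: 98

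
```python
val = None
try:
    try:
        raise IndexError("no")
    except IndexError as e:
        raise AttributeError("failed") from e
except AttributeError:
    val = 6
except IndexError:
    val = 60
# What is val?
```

Step-by-step execution trace:
1. Inner try raises IndexError; inner `except IndexError as e` catches it.
2. `raise AttributeError(...) from e` raises AttributeError (IndexError is attached as __cause__, but only AttributeError is active).
3. Outer `except AttributeError` matches → val = 6.
4. `except IndexError` is not reached.
Result: 6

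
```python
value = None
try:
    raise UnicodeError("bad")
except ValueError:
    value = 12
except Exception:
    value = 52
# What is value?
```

Step-by-step execution trace:
1. `raise UnicodeError(...)` raises UnicodeError.
2. `except ValueError` matches (UnicodeError is a subclass of ValueError) → value = 12.
3. `except Exception` is not reached.
Result: 12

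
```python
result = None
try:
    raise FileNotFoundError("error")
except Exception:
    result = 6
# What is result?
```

Step-by-step execution trace:
1. `raise FileNotFoundError(...)` raises FileNotFoundError.
2. `except Exception` matches (FileNotFoundError is a subclass of Exception) → result = 6.
Result: 6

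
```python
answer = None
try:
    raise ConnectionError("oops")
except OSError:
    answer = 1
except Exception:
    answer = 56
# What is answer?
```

Step-by-step execution trace:
1. `raise ConnectionError(...)` raises ConnectionError.
2. `except OSError` matches (ConnectionError is a subclass of OSError) → answer = 1.
3. `except Exception` is not reached.
Result: 1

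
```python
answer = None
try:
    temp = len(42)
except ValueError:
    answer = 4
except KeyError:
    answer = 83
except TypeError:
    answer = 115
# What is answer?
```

Step-by-step execution trace:
1. `temp = len(42)` raises TypeError.
2. `except ValueError` does not match TypeError; skipped.
3. `except KeyError` does not match TypeError; skipped.
4. `except TypeError` matches → answer = 115.
Result: 115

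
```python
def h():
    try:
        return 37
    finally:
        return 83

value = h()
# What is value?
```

Step-by-step execution trace:
1. `h()` enters try: `return 37` sets pending return value 37.
2. Before returning, `finally: return 83` runs and overrides the pending return.
3. h() returns 83 → value = 83.
Result: 83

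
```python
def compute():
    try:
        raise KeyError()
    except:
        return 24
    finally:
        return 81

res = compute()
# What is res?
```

Step-by-step execution trace:
1. `compute()` enters try: `raise KeyError()` raises KeyError.
2. bare `except` matches → `return 24` sets pending return value 24.
3. Before returning, `finally: return 81` runs and overrides the pending return.
4. compute() returns 81 → res = 81.
Result: 81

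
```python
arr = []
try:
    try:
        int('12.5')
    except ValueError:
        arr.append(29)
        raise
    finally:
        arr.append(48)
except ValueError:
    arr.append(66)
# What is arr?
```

Step-by-step execution trace:
1. Inner try: `int('12.5')` raises ValueError.
2. Inner `except ValueError` matches → `arr.append(29)` → arr = [29].
3. bare `raise` re-raises ValueError.
4. Inner `finally` runs during unwinding: `arr.append(48)` → arr = [29, 48].
5. Outer `except ValueError` matches → `arr.append(66)` → arr = [29, 48, 66].
Result: [29, 48, 66]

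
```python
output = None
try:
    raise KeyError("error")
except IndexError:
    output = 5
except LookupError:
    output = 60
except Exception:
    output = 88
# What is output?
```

Step-by-step execution trace:
1. `raise KeyError(...)` raises KeyError.
2. `except IndexError` does not match (KeyError is not a subclass of IndexError); skipped.
3. `except LookupError` matches (KeyError is a subclass of LookupError) → output = 60.
4. `except Exception` is not reached.
Result: 60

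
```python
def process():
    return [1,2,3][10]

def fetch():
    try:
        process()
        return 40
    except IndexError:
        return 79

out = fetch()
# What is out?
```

Step-by-step execution trace:
1. `fetch()` calls `process()`.
2. `process()` evaluates `[1,2,3][10]`, which raises IndexError; it propagates to the caller.
3. `return 40` is not reached.
4. `except IndexError` in fetch matches → returns 79.
5. out = 79.
Result: 79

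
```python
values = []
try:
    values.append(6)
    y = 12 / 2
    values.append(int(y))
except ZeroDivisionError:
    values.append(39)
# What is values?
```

Step-by-step execution trace:
1. try: `values.append(6)` → values = [6].
2. `y = 12 / 2` → y = 6.0. No exception raised.
3. `values.append(int(y))` → values = [6, 6].
4. `except ZeroDivisionError` is skipped (no exception was raised).
Result: [6, 6]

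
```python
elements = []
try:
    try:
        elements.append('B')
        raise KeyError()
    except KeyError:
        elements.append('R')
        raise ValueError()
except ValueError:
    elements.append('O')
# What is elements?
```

Step-by-step execution trace:
1. Inner try: `elements.append('B')` → elements = ['B'].
2. `raise KeyError()` raises KeyError.
3. Inner `except KeyError` matches → `elements.append('R')` → elements = ['B', 'R'].
4. `raise ValueError()` raises ValueError; propagates to outer try.
5. Outer `except ValueError` matches → `elements.append('O')` → elements = ['B', 'R', 'O'].
Result: ['B', 'R', 'O']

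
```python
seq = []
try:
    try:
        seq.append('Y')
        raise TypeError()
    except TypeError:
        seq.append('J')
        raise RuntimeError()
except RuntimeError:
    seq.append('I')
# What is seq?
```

Step-by-step execution trace:
1. Inner try: `seq.append('Y')` → seq = ['Y'].
2. `raise TypeError()` raises TypeError.
3. Inner `except TypeError` matches → `seq.append('J')` → seq = ['Y', 'J'].
4. `raise RuntimeError()` raises RuntimeError; propagates to outer try.
5. Outer `except RuntimeError` matches → `seq.append('I')` → seq = ['Y', 'J', 'I'].
Result: ['Y', 'J', 'I']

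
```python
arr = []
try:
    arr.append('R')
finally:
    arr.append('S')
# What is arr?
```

Step-by-step execution trace:
1. try: `arr.append('R')` → arr = ['R'].
2. The try body completes without raising.
3. finally always runs: `arr.append('S')` → arr = ['R', 'S'].
Result: ['R', 'S']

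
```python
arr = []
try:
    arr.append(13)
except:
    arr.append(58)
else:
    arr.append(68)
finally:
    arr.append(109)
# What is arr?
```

Step-by-step execution trace:
1. try: `arr.append(13)` → arr = [13]. No exception raised.
2. `except` is skipped.
3. `else` runs: `arr.append(68)` → arr = [13, 68].
4. `finally` always runs: `arr.append(109)` → arr = [13, 68, 109].
Result: [13, 68, 109]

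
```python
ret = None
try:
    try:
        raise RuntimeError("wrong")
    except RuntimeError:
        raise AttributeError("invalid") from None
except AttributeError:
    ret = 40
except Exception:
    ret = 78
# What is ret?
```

Step-by-step execution trace:
1. Inner try raises RuntimeError; inner `except RuntimeError` catches it.
2. `raise AttributeError(...) from None` raises AttributeError (from None suppresses __context__, but the active exception is still AttributeError).
3. Outer `except AttributeError` matches → ret = 40.
4. `except Exception` is not reached.
Result: 40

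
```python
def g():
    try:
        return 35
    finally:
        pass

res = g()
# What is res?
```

Step-by-step execution trace:
1. `g()` enters try: `return 35` sets pending return value 35.
2. Before returning, `finally: pass` runs (no effect).
3. g() returns 35 → res = 35.
Result: 35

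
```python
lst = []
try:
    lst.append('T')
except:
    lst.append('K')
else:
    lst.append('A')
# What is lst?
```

Step-by-step execution trace:
1. try: `lst.append('T')` → lst = ['T']. No exception raised.
2. `except` is skipped.
3. `else` runs (try completed without exception): `lst.append('A')` → lst = ['T', 'A'].
Result: ['T', 'A']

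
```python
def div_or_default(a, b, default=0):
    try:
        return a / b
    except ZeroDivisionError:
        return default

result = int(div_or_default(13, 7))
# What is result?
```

Step-by-step execution trace:
1. `div_or_default(13, 7)` enters try: `return 13 / 7` → returns 1.8571428571428572. No exception raised.
2. `except ZeroDivisionError` is skipped.
3. `int(1.8571428571428572)` → 1 → result = 1.
Result: 1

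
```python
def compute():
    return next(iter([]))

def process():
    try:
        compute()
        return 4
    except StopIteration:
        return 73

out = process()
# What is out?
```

Step-by-step execution trace:
1. `process()` calls `compute()`.
2. `compute()` evaluates `next(iter([]))`, which raises StopIteration; it propagates to the caller.
3. `return 4` is not reached.
4. `except StopIteration` in process matches → returns 73.
5. out = 73.
Result: 73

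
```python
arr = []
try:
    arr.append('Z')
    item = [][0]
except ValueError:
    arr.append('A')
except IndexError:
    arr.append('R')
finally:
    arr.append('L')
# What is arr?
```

Step-by-step execution trace:
1. try: `arr.append('Z')` → arr = ['Z'].
2. `item = [][0]` raises IndexError.
3. `except ValueError` does not match IndexError; skipped.
4. `except IndexError` matches → `arr.append('R')` → arr = ['Z', 'R'].
5. finally always runs: `arr.append('L')` → arr = ['Z', 'R', 'L'].
Result: ['Z', 'R', 'L']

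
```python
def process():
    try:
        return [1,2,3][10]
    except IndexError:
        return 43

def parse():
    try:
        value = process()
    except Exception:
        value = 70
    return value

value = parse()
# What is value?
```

Step-by-step execution trace:
1. `parse()` calls `process()`.
2. In process: `[1,2,3][10]` raises IndexError; `except IndexError` catches it → returns 43.
3. In parse: `value = process()` → value = 43. No exception reaches parse.
4. `except Exception` is skipped; parse returns 43.
5. value = 43.
Result: 43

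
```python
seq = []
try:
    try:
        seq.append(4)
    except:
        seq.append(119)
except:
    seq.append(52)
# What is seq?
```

Step-by-step execution trace:
1. Inner try: `seq.append(4)` → seq = [4]. No exception raised.
2. Inner `except` is skipped.
3. Inner try completes normally; outer `except` is skipped.
Result: [4]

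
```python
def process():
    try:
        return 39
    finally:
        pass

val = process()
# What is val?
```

Step-by-step execution trace:
1. `process()` enters try: `return 39` sets pending return value 39.
2. Before returning, `finally: pass` runs (no effect).
3. process() returns 39 → val = 39.
Result: 39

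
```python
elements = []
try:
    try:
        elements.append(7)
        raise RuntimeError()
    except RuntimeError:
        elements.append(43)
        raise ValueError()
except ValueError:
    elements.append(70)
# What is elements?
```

Step-by-step execution trace:
1. Inner try: `elements.append(7)` → elements = [7].
2. `raise RuntimeError()` raises RuntimeError.
3. Inner `except RuntimeError` matches → `elements.append(43)` → elements = [7, 43].
4. `raise ValueError()` raises ValueError; propagates to outer try.
5. Outer `except ValueError` matches → `elements.append(70)` → elements = [7, 43, 70].
Result: [7, 43, 70]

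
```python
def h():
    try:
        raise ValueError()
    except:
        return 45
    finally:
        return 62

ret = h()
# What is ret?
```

Step-by-step execution trace:
1. `h()` enters try: `raise ValueError()` raises ValueError.
2. bare `except` matches → `return 45` sets pending return value 45.
3. Before returning, `finally: return 62` runs and overrides the pending return.
4. h() returns 62 → ret = 62.
Result: 62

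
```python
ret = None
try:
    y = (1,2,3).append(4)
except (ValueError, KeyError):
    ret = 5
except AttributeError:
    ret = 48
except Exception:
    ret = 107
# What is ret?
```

Step-by-step execution trace:
1. `y = (1,2,3).append(4)` raises AttributeError.
2. `except (ValueError, KeyError)` does not match AttributeError; skipped.
3. `except AttributeError` matches (exact type match) → ret = 48.
4. `except Exception` is not reached.
Result: 48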